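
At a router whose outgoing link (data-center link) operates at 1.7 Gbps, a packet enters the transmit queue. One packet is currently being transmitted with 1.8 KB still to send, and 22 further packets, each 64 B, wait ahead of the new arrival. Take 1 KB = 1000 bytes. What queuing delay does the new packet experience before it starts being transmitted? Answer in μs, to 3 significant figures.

15.1 μs

Each queued packet: L/R = 512/1700000000 = 0.301176 μs.
22 queued → 6.62588 μs.
Plus remaining 14400 bits of current packet: 8.47059 μs.
Queuing delay = 15.1 μs.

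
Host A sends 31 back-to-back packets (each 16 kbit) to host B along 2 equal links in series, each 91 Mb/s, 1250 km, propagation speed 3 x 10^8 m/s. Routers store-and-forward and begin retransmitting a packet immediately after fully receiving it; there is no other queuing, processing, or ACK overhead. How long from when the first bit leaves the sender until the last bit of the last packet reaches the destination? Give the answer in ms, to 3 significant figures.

14.0 ms

Per-hop transmission t_tx = L/R = 16000/91000000 = 0.175824 ms.
Per-hop propagation t_prop = 1250000/300000000 = 4.16667 ms.
Pipeline fill: first packet needs 2·t_tx to clear all hops; remaining 30 packets each add one t_tx.
Total = (2+31-1)·t_tx + 2·t_prop = 32·0.175824 + 2·4.16667 = 14.0 ms.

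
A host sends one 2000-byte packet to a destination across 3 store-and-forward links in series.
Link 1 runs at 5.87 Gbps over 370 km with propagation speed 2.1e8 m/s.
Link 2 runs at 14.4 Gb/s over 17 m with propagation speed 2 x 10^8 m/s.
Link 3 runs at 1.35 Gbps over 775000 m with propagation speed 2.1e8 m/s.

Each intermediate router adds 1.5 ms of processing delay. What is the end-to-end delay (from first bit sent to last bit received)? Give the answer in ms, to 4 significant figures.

8.468 ms

L = 2000 × 8 = 16000 bits.
Transmission delays (L/R per hop): 0.00272572, 0.00111111, 0.0118519 ms; sum = 0.0156887 ms.
Propagation delays (d/s per hop): 1.7619, 8.5e-05, 3.69048 ms; sum = 5.45247 ms.
Processing at 2 router(s): 2 × 1.5 ms = 3 ms.
End-to-end = 8.468 ms.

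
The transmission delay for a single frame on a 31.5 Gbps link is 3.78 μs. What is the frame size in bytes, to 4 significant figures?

L = R × t_tx = 31500000000 b/s × 3.78e-06 s = 119070 bits.
In bytes: 119070 / 8 = 14880 bytes.

14880 bytes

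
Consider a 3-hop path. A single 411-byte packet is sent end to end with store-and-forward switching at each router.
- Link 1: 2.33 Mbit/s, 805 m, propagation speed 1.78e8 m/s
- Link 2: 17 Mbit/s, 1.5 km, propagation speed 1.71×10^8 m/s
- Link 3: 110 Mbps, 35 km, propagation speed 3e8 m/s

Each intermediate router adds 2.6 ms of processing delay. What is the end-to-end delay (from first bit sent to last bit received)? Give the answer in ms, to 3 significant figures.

6.96 ms

L = 411 × 8 = 3288 bits.
Transmission delays (L/R per hop): 1.41116, 0.193412, 0.0298909 ms; sum = 1.63446 ms.
Propagation delays (d/s per hop): 0.00452247, 0.00877193, 0.116667 ms; sum = 0.129961 ms.
Processing at 2 router(s): 2 × 2.6 ms = 5.2 ms.
End-to-end = 6.96 ms.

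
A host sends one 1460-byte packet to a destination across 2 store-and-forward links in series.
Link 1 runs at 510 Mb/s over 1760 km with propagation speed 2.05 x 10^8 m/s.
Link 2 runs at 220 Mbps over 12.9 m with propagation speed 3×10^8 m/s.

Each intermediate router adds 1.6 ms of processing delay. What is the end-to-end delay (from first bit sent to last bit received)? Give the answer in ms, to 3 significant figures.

L = 1460 × 8 = 11680 bits.
Transmission delays (L/R per hop): 0.022902, 0.0530909 ms; sum = 0.0759929 ms.
Propagation delays (d/s per hop): 8.58537, 4.3e-05 ms; sum = 8.58541 ms.
Processing at 1 router(s): 1 × 1.6 ms = 1.6 ms.
End-to-end = 10.3 ms.

10.3 ms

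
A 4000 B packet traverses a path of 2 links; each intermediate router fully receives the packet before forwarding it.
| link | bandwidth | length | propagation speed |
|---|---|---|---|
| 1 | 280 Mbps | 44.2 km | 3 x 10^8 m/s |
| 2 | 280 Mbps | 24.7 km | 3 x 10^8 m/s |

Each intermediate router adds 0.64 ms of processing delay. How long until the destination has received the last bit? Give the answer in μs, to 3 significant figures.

1100 μs

L = 4000 × 8 = 32000 bits.
Transmission delay per hop = L/R = 32000/280000000 = 114.286 μs; 2 hops → 228.571 μs.
Propagation delays (d/s per hop): 147.333, 82.3333 μs; sum = 229.667 μs.
Processing at 1 router(s): 1 × 0.64 ms = 640 μs.
End-to-end = 1100 μs.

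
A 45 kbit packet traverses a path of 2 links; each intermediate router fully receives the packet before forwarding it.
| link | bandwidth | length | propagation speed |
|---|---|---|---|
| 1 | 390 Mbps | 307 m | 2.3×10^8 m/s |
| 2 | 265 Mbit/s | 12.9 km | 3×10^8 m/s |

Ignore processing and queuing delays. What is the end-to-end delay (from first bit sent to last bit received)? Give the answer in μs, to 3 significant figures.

330 μs

L = 45000 bits.
Transmission delays (L/R per hop): 115.385, 169.811 μs; sum = 285.196 μs.
Propagation delays (d/s per hop): 1.33478, 43 μs; sum = 44.3348 μs.
End-to-end = 330 μs.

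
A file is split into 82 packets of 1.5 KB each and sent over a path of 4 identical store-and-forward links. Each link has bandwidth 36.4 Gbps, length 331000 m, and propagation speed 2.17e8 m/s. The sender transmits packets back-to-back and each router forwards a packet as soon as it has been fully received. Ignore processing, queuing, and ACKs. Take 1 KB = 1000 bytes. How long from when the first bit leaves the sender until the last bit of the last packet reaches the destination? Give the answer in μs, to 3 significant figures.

6130 μs

Per-hop transmission t_tx = L/R = 12000/36400000000 = 0.32967 μs.
Per-hop propagation t_prop = 331000/217000000 = 1525.35 μs.
Pipeline fill: first packet needs 4·t_tx to clear all hops; remaining 81 packets each add one t_tx.
Total = (4+82-1)·t_tx + 4·t_prop = 85·0.32967 + 4·1525.35 = 6130 μs.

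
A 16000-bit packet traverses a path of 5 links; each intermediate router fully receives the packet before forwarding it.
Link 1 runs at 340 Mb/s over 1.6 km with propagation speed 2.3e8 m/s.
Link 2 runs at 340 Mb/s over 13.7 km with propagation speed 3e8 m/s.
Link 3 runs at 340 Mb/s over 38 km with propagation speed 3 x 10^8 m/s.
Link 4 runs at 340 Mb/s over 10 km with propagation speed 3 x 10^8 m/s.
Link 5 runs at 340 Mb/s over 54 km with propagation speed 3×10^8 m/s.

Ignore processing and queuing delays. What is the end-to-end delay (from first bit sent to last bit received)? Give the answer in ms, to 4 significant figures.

0.6279 ms

Transmission delay per hop = L/R = 16000/340000000 = 0.0470588 ms; 5 hops → 0.235294 ms.
Propagation delays (d/s per hop): 0.00695652, 0.0456667, 0.126667, 0.0333333, 0.18 ms; sum = 0.392623 ms.
End-to-end = 0.6279 ms.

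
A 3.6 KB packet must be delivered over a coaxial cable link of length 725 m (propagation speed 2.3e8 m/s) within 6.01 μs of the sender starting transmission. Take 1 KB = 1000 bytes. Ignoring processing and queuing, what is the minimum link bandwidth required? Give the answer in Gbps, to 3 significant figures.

10.1 Gbps

L = 28800 bits.
Propagation delay = 725 / 2.3e+08 = 3.15217 μs.
Transmission budget = 6.01 − 3.15217 = 2.85783 μs.
R ≥ L / t_tx = 28800 bits / 2.85783e-06 s = 10.1 Gbps.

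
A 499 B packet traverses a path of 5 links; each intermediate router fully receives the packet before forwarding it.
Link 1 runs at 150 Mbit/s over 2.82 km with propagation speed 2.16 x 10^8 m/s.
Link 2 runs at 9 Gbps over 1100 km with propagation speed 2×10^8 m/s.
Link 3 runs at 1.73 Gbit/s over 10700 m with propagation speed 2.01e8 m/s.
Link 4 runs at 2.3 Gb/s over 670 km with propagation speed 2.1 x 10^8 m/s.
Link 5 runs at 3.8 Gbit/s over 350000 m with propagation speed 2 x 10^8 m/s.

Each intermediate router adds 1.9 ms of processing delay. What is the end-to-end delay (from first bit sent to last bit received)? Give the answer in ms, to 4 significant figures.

L = 499 × 8 = 3992 bits.
Transmission delays (L/R per hop): 0.0266133, 0.000443556, 0.00230751, 0.00173565, 0.00105053 ms; sum = 0.0321506 ms.
Propagation delays (d/s per hop): 0.0130556, 5.5, 0.0532338, 3.19048, 1.75 ms; sum = 10.5068 ms.
Processing at 4 router(s): 4 × 1.9 ms = 7.6 ms.
End-to-end = 18.14 ms.

18.14 ms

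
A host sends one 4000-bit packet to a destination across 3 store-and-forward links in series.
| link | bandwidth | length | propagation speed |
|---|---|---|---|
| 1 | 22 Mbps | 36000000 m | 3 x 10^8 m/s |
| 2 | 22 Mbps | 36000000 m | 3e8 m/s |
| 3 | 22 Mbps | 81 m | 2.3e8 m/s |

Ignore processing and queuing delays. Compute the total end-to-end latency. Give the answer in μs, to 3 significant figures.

Transmission delay per hop = L/R = 4000/22000000 = 181.818 μs; 3 hops → 545.455 μs.
Propagation delays (d/s per hop): 120000, 120000, 0.352174 μs; sum = 240000 μs.
End-to-end = 241000 μs.

241000 μs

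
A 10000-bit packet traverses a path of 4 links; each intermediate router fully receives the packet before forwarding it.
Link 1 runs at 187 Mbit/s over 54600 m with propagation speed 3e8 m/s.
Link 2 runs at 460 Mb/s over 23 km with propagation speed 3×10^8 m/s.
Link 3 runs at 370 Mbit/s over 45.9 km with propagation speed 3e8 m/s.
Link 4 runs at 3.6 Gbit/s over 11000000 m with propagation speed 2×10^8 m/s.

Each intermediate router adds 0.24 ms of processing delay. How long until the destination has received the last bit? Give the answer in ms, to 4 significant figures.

56.24 ms

Transmission delays (L/R per hop): 0.0534759, 0.0217391, 0.027027, 0.00277778 ms; sum = 0.10502 ms.
Propagation delays (d/s per hop): 0.182, 0.0766667, 0.153, 55 ms; sum = 55.4117 ms.
Processing at 3 router(s): 3 × 0.24 ms = 0.72 ms.
End-to-end = 56.24 ms.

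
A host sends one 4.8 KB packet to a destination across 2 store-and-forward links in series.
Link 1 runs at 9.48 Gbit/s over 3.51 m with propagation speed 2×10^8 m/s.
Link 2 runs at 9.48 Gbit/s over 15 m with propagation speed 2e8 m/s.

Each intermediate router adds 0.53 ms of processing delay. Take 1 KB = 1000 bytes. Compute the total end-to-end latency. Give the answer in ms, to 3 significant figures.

L = 38400 bits.
Transmission delay per hop = L/R = 38400/9480000000 = 0.00405063 ms; 2 hops → 0.00810127 ms.
Propagation delays (d/s per hop): 1.755e-05, 7.5e-05 ms; sum = 9.255e-05 ms.
Processing at 1 router(s): 1 × 0.53 ms = 0.53 ms.
End-to-end = 0.538 ms.

0.538 ms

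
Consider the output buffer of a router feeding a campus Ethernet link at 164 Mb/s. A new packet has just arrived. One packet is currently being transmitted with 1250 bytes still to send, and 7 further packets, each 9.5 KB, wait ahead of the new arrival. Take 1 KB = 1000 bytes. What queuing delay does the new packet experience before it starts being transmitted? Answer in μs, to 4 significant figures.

3305 μs

Each queued packet: L/R = 76000/164000000 = 463.415 μs.
7 queued → 3243.9 μs.
Plus remaining 10000 bits of current packet: 60.9756 μs.
Queuing delay = 3305 μs.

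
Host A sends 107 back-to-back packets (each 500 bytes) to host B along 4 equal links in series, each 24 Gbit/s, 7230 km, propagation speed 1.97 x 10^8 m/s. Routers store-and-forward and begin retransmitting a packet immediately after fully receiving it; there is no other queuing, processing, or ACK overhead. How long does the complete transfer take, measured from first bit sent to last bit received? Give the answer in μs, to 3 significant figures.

Per-hop transmission t_tx = L/R = 4000/24000000000 = 0.166667 μs.
Per-hop propagation t_prop = 7230000/197000000 = 36700.5 μs.
Pipeline fill: first packet needs 4·t_tx to clear all hops; remaining 106 packets each add one t_tx.
Total = (4+107-1)·t_tx + 4·t_prop = 110·0.166667 + 4·36700.5 = 147000 μs.

147000 μs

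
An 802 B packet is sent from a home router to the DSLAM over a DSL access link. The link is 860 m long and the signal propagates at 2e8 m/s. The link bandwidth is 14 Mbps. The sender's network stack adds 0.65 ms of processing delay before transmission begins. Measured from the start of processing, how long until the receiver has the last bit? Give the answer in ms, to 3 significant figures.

L = 802 × 8 = 6416 bits.
Transmission delay = L/R = 6416 / 14000000 = 0.458286 ms.
Propagation delay = d/s = 860 m / 200000000 m/s = 0.0043 ms.
Plus processing delay 0.65 ms = 0.65 ms.
Total = 1.11 ms.

1.11 ms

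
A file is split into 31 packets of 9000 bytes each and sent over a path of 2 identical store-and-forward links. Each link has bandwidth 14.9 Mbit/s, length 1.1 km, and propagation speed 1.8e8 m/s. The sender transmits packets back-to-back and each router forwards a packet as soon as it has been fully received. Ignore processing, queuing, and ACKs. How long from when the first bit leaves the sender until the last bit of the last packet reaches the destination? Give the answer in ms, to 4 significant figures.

154.6 ms

Per-hop transmission t_tx = L/R = 72000/14900000 = 4.83221 ms.
Per-hop propagation t_prop = 1100/180000000 = 0.00611111 ms.
Pipeline fill: first packet needs 2·t_tx to clear all hops; remaining 30 packets each add one t_tx.
Total = (2+31-1)·t_tx + 2·t_prop = 32·4.83221 + 2·0.00611111 = 154.6 ms.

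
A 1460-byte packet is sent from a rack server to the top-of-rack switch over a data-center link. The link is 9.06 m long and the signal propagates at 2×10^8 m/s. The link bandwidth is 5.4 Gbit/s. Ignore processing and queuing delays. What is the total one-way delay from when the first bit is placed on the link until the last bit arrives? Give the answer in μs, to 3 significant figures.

2.21 μs

L = 1460 × 8 = 11680 bits.
Transmission delay = L/R = 11680 / 5400000000 = 2.16296 μs.
Propagation delay = d/s = 9.06 m / 200000000 m/s = 0.0453 μs.
Total = 2.21 μs.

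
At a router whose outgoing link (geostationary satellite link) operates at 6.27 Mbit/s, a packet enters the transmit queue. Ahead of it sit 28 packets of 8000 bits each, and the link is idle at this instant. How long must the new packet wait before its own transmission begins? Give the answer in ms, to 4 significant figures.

35.73 ms

Each queued packet: L/R = 8000/6270000 = 1.27592 ms.
28 queued → 35.7257 ms.
Queuing delay = 35.73 ms.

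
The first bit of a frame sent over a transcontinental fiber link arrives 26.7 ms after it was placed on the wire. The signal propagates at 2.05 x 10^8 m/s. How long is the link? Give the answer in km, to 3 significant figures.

5470 km

d = s × t_prop = 2.05e+08 × 0.0267 = 5470 km.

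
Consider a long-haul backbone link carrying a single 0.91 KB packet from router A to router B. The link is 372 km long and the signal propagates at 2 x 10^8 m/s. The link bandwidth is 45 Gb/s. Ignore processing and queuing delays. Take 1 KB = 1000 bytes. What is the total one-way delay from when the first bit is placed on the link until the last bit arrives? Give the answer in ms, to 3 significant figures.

1.86 ms

L = 7280 bits.
Transmission delay = L/R = 7280 / 45000000000 = 0.000161778 ms.
Propagation delay = d/s = 372000 m / 200000000 m/s = 1.86 ms.
Total = 1.86 ms.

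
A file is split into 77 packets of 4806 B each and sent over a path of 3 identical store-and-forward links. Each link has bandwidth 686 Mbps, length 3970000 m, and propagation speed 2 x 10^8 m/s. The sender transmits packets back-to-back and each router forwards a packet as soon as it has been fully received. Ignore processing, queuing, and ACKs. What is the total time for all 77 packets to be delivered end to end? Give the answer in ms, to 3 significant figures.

64.0 ms

Per-hop transmission t_tx = L/R = 38448/686000000 = 0.0560466 ms.
Per-hop propagation t_prop = 3970000/200000000 = 19.85 ms.
Pipeline fill: first packet needs 3·t_tx to clear all hops; remaining 76 packets each add one t_tx.
Total = (3+77-1)·t_tx + 3·t_prop = 79·0.0560466 + 3·19.85 = 64.0 ms.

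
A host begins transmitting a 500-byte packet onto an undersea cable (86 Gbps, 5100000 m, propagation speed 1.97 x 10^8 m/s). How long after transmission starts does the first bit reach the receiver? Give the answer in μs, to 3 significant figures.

25900 μs

First bit experiences only propagation delay: d/s = 5100000/197000000 = 25900 μs.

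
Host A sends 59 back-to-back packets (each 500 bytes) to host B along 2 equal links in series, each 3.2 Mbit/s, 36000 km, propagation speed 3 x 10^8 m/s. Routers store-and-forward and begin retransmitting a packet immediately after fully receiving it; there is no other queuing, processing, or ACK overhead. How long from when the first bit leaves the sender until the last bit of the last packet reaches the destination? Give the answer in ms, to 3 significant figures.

Per-hop transmission t_tx = L/R = 4000/3200000 = 1.25 ms.
Per-hop propagation t_prop = 36000000/300000000 = 120 ms.
Pipeline fill: first packet needs 2·t_tx to clear all hops; remaining 58 packets each add one t_tx.
Total = (2+59-1)·t_tx + 2·t_prop = 60·1.25 + 2·120 = 315 ms.

315 ms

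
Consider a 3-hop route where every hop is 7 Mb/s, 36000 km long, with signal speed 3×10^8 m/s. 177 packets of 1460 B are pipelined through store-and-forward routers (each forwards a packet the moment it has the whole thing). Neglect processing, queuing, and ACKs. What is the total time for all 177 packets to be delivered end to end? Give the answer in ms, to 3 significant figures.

659 ms

Per-hop transmission t_tx = L/R = 11680/7000000 = 1.66857 ms.
Per-hop propagation t_prop = 36000000/300000000 = 120 ms.
Pipeline fill: first packet needs 3·t_tx to clear all hops; remaining 176 packets each add one t_tx.
Total = (3+177-1)·t_tx + 3·t_prop = 179·1.66857 + 3·120 = 659 ms.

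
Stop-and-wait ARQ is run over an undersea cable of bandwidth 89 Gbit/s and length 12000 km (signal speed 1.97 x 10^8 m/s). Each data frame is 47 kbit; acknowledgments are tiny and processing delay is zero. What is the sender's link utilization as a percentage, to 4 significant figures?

t_tx = L/R = 47000/89000000000 = 5.2809e-07 s.
t_prop = 12000000/197000000 = 0.0609137 s; RTT = 0.121827 s.
Cycle = t_tx + RTT = 0.121828 s.
Utilization = t_tx / cycle = 5.2809e-07/0.121828 = 0.0004335 %.

0.0004335 %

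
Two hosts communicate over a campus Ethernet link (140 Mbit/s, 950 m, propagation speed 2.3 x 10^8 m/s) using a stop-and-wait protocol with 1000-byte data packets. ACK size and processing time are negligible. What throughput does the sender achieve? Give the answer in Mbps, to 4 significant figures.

t_tx = L/R = 8000/140000000 = 5.71429e-05 s.
t_prop = 950/2.3e+08 = 4.13043e-06 s; RTT = 8.26087e-06 s.
Cycle = t_tx + RTT = 6.54037e-05 s.
Throughput = L / cycle = 8000 / 6.54037e-05 = 122.3 Mbps.

122.3 Mbps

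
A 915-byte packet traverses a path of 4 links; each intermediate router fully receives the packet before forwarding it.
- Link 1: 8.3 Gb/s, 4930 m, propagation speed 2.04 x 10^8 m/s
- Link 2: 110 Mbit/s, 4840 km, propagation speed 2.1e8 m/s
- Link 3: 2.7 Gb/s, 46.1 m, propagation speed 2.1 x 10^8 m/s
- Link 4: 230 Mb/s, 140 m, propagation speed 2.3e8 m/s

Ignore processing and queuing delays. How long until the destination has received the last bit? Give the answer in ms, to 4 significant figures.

L = 915 × 8 = 7320 bits.
Transmission delays (L/R per hop): 0.000881928, 0.0665455, 0.00271111, 0.0318261 ms; sum = 0.101965 ms.
Propagation delays (d/s per hop): 0.0241667, 23.0476, 0.000219524, 0.000608696 ms; sum = 23.0726 ms.
End-to-end = 23.17 ms.

23.17 ms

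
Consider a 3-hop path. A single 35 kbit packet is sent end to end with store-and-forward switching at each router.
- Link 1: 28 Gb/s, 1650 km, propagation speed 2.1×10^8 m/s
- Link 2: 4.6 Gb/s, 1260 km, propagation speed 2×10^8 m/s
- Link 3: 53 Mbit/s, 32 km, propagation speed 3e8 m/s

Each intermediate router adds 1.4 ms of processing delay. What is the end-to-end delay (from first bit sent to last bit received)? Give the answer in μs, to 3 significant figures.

17700 μs

L = 35000 bits.
Transmission delays (L/R per hop): 1.25, 7.6087, 660.377 μs; sum = 669.236 μs.
Propagation delays (d/s per hop): 7857.14, 6300, 106.667 μs; sum = 14263.8 μs.
Processing at 2 router(s): 2 × 1.4 ms = 2800 μs.
End-to-end = 17700 μs.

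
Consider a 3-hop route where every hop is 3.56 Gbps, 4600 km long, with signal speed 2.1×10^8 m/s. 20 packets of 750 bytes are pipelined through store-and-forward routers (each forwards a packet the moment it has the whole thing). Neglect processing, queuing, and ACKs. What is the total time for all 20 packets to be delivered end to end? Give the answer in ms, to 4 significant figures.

65.75 ms

Per-hop transmission t_tx = L/R = 6000/3560000000 = 0.00168539 ms.
Per-hop propagation t_prop = 4600000/210000000 = 21.9048 ms.
Pipeline fill: first packet needs 3·t_tx to clear all hops; remaining 19 packets each add one t_tx.
Total = (3+20-1)·t_tx + 3·t_prop = 22·0.00168539 + 3·21.9048 = 65.75 ms.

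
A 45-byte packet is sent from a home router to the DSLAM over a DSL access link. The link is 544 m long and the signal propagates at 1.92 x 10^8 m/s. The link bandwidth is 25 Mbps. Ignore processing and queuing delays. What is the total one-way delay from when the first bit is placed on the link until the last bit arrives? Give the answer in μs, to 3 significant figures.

L = 45 × 8 = 360 bits.
Transmission delay = L/R = 360 / 25000000 = 14.4 μs.
Propagation delay = d/s = 544 m / 192000000 m/s = 2.83333 μs.
Total = 17.2 μs.

17.2 μs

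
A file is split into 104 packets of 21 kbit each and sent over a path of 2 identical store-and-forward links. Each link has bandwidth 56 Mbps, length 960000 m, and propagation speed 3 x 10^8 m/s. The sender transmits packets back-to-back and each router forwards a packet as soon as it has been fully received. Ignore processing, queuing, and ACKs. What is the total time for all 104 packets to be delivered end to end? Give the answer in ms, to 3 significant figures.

Per-hop transmission t_tx = L/R = 21000/56000000 = 0.375 ms.
Per-hop propagation t_prop = 960000/300000000 = 3.2 ms.
Pipeline fill: first packet needs 2·t_tx to clear all hops; remaining 103 packets each add one t_tx.
Total = (2+104-1)·t_tx + 2·t_prop = 105·0.375 + 2·3.2 = 45.8 ms.

45.8 ms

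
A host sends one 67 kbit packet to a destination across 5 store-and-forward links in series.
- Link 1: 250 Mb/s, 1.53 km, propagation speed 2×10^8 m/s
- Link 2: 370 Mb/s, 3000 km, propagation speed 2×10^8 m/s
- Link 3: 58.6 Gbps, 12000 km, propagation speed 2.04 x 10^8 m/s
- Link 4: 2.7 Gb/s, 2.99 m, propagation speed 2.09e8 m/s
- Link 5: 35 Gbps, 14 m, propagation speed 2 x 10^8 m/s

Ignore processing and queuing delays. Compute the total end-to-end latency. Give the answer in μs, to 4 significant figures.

74310 μs

L = 67000 bits.
Transmission delays (L/R per hop): 268, 181.081, 1.14334, 24.8148, 1.91429 μs; sum = 476.954 μs.
Propagation delays (d/s per hop): 7.65, 15000, 58823.5, 0.0143062, 0.07 μs; sum = 73831.3 μs.
End-to-end = 74310 μs.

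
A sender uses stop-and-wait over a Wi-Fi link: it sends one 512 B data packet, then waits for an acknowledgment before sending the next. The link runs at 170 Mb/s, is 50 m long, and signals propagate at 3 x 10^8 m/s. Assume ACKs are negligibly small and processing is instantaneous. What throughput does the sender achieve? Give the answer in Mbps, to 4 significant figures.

t_tx = L/R = 4096/170000000 = 2.40941e-05 s.
t_prop = 50/300000000 = 1.66667e-07 s; RTT = 3.33333e-07 s.
Cycle = t_tx + RTT = 2.44275e-05 s.
Throughput = L / cycle = 4096 / 2.44275e-05 = 167.7 Mbps.

167.7 Mbps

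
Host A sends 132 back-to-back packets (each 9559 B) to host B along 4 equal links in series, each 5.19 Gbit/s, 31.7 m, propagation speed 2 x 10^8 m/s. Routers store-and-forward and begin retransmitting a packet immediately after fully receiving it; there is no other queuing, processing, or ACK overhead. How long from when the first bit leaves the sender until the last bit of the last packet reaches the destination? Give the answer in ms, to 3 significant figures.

Per-hop transmission t_tx = L/R = 76472/5190000000 = 0.0147345 ms.
Per-hop propagation t_prop = 31.7/200000000 = 0.0001585 ms.
Pipeline fill: first packet needs 4·t_tx to clear all hops; remaining 131 packets each add one t_tx.
Total = (4+132-1)·t_tx + 4·t_prop = 135·0.0147345 + 4·0.0001585 = 1.99 ms.

1.99 ms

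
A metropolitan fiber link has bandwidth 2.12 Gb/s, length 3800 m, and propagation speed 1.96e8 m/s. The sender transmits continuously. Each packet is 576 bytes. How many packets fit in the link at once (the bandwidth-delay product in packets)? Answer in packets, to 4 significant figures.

Propagation delay = 3800 / 196000000 = 1.93878e-05 s.
BDP = R × t_prop = 2120000000 × 1.93878e-05 = 41102 bits.
In packets of 4608 bits: 8.920 packets.

8.920 packets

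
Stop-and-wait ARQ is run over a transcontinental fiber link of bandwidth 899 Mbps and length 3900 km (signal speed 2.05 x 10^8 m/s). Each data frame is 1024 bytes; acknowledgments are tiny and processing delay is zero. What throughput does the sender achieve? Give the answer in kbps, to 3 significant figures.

215 kbps

t_tx = L/R = 8192/899000000 = 9.11235e-06 s.
t_prop = 3900000/2.05e+08 = 0.0190244 s; RTT = 0.0380488 s.
Cycle = t_tx + RTT = 0.0380579 s.
Throughput = L / cycle = 8192 / 0.0380579 = 215 kbps.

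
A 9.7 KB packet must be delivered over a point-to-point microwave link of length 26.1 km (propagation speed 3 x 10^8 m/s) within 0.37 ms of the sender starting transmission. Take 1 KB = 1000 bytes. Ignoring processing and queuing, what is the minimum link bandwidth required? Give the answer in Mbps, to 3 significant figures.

274 Mbps

L = 77600 bits.
Propagation delay = 26100 / 300000000 = 0.087 ms.
Transmission budget = 0.37 − 0.087 = 0.283 ms.
R ≥ L / t_tx = 77600 bits / 0.000283 s = 274 Mbps.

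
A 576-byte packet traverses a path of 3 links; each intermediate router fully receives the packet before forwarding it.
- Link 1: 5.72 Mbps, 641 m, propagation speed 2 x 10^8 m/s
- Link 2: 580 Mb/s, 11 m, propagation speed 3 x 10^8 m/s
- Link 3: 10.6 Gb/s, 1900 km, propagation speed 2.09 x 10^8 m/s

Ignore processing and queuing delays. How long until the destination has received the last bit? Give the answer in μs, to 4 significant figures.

L = 576 × 8 = 4608 bits.
Transmission delays (L/R per hop): 805.594, 7.94483, 0.434717 μs; sum = 813.974 μs.
Propagation delays (d/s per hop): 3.205, 0.0366667, 9090.91 μs; sum = 9094.15 μs.
End-to-end = 9908 μs.

9908 μs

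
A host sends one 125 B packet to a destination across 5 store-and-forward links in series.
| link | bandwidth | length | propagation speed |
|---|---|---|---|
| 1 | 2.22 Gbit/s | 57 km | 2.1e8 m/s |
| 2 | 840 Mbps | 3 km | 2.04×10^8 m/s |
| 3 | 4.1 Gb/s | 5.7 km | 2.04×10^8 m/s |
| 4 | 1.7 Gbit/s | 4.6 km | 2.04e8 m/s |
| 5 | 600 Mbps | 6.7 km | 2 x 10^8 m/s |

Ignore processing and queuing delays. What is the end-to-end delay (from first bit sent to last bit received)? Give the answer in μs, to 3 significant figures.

374 μs

L = 125 × 8 = 1000 bits.
Transmission delays (L/R per hop): 0.45045, 1.19048, 0.243902, 0.588235, 1.66667 μs; sum = 4.13973 μs.
Propagation delays (d/s per hop): 271.429, 14.7059, 27.9412, 22.549, 33.5 μs; sum = 370.125 μs.
End-to-end = 374 μs.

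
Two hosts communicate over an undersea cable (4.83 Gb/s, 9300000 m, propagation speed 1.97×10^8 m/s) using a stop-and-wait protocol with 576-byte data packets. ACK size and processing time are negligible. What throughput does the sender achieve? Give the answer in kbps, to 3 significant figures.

t_tx = L/R = 4608/4830000000 = 9.54037e-07 s.
t_prop = 9300000/197000000 = 0.0472081 s; RTT = 0.0944162 s.
Cycle = t_tx + RTT = 0.0944172 s.
Throughput = L / cycle = 4608 / 0.0944172 = 48.8 kbps.

48.8 kbps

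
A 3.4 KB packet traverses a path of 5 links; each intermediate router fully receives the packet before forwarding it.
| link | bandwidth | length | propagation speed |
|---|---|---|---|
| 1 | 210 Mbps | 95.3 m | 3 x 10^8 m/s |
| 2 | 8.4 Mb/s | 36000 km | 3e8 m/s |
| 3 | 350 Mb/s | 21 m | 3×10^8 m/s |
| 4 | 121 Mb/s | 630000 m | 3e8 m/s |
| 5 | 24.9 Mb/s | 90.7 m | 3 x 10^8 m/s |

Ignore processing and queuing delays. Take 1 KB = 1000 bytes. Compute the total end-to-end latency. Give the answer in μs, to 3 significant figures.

L = 27200 bits.
Transmission delays (L/R per hop): 129.524, 3238.1, 77.7143, 224.793, 1092.37 μs; sum = 4762.5 μs.
Propagation delays (d/s per hop): 0.317667, 120000, 0.07, 2100, 0.302333 μs; sum = 122101 μs.
End-to-end = 127000 μs.

127000 μs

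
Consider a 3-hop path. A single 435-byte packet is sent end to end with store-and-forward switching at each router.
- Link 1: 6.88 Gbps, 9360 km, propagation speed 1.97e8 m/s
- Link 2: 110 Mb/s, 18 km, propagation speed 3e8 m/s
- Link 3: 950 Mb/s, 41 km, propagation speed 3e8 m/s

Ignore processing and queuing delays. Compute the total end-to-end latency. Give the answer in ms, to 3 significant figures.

L = 435 × 8 = 3480 bits.
Transmission delays (L/R per hop): 0.000505814, 0.0316364, 0.00366316 ms; sum = 0.0358053 ms.
Propagation delays (d/s per hop): 47.5127, 0.06, 0.136667 ms; sum = 47.7094 ms.
End-to-end = 47.7 ms.

47.7 ms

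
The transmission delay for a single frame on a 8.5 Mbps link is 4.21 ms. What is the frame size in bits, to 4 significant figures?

35790 bits

L = R × t_tx = 8500000 b/s × 0.00421 s = 35785 bits.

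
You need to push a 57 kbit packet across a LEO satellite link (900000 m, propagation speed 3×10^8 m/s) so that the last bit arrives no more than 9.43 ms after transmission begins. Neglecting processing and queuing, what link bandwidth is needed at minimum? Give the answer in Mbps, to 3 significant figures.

8.86 Mbps

Propagation delay = 900000 / 300000000 = 3 ms.
Transmission budget = 9.43 − 3 = 6.43 ms.
R ≥ L / t_tx = 57000 bits / 0.00643 s = 8.86 Mbps.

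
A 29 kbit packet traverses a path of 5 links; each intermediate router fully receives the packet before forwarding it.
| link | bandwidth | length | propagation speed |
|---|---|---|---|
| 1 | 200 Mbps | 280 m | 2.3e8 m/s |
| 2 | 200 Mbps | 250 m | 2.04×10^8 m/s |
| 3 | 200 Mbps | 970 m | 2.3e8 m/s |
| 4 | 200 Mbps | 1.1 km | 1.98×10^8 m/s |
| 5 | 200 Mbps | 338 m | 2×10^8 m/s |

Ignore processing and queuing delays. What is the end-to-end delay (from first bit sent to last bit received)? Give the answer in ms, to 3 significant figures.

L = 29000 bits.
Transmission delay per hop = L/R = 29000/200000000 = 0.145 ms; 5 hops → 0.725 ms.
Propagation delays (d/s per hop): 0.00121739, 0.00122549, 0.00421739, 0.00555556, 0.00169 ms; sum = 0.0139058 ms.
End-to-end = 0.739 ms.

0.739 ms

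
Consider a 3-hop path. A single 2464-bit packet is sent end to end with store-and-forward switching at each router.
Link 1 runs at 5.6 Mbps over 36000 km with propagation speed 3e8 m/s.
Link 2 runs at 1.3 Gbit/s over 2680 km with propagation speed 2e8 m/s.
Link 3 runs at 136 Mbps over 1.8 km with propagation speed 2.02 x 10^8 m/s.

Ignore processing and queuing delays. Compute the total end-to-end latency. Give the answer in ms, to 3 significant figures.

Transmission delays (L/R per hop): 0.44, 0.00189538, 0.0181176 ms; sum = 0.460013 ms.
Propagation delays (d/s per hop): 120, 13.4, 0.00891089 ms; sum = 133.409 ms.
End-to-end = 134 ms.

134 ms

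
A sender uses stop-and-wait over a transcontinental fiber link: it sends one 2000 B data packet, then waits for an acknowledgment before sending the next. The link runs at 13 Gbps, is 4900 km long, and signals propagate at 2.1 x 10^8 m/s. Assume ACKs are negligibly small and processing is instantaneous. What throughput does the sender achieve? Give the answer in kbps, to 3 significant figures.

t_tx = L/R = 16000/13000000000 = 1.23077e-06 s.
t_prop = 4900000/210000000 = 0.0233333 s; RTT = 0.0466667 s.
Cycle = t_tx + RTT = 0.0466679 s.
Throughput = L / cycle = 16000 / 0.0466679 = 343 kbps.

343 kbps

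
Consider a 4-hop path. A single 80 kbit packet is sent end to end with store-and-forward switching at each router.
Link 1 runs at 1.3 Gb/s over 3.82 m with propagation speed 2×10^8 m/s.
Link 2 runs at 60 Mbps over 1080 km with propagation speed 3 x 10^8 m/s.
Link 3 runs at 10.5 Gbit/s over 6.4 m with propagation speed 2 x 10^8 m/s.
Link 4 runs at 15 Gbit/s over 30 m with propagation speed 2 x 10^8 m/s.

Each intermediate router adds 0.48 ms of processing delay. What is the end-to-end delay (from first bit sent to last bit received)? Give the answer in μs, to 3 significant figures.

6450 μs

L = 80000 bits.
Transmission delays (L/R per hop): 61.5385, 1333.33, 7.61905, 5.33333 μs; sum = 1407.82 μs.
Propagation delays (d/s per hop): 0.0191, 3600, 0.032, 0.15 μs; sum = 3600.2 μs.
Processing at 3 router(s): 3 × 0.48 ms = 1440 μs.
End-to-end = 6450 μs.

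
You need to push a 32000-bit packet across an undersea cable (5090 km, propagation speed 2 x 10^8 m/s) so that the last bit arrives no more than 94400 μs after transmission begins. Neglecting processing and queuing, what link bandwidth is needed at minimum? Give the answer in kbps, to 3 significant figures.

Propagation delay = 5090000 / 200000000 = 25450 μs.
Transmission budget = 94400 − 25450 = 68950 μs.
R ≥ L / t_tx = 32000 bits / 0.06895 s = 464 kbps.

464 kbps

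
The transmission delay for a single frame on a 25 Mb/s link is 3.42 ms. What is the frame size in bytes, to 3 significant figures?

L = R × t_tx = 25000000 b/s × 0.00342 s = 85500 bits.
In bytes: 85500 / 8 = 10700 bytes.

10700 bytes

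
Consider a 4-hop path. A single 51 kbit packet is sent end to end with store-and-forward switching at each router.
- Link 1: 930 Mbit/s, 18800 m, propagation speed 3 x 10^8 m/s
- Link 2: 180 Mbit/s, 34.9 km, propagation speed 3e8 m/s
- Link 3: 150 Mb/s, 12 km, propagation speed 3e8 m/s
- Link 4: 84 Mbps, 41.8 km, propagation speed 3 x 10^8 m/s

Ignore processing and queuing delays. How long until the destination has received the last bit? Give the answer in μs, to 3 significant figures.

1640 μs

L = 51000 bits.
Transmission delays (L/R per hop): 54.8387, 283.333, 340, 607.143 μs; sum = 1285.31 μs.
Propagation delays (d/s per hop): 62.6667, 116.333, 40, 139.333 μs; sum = 358.333 μs.
End-to-end = 1640 μs.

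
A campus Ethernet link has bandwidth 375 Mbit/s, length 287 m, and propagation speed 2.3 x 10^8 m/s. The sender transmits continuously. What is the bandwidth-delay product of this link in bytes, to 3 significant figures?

Propagation delay = 287 / 2.3e+08 = 1.24783e-06 s.
BDP = R × t_prop = 375000000 × 1.24783e-06 = 467.935 bits.
In bytes: 467.935/8 = 58.5 bytes.

58.5 bytes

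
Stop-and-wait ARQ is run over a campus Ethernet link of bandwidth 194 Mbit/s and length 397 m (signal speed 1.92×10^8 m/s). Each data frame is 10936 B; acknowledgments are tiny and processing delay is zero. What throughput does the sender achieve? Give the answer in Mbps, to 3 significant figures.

192 Mbps

t_tx = L/R = 87488/194000000 = 0.000450969 s.
t_prop = 397/192000000 = 2.06771e-06 s; RTT = 4.13542e-06 s.
Cycle = t_tx + RTT = 0.000455104 s.
Throughput = L / cycle = 87488 / 0.000455104 = 192 Mbps.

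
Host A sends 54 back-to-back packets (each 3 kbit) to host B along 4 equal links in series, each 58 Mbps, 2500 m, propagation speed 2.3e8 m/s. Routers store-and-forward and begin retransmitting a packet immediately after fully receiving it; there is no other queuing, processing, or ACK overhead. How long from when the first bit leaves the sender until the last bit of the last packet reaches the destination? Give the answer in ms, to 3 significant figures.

2.99 ms

Per-hop transmission t_tx = L/R = 3000/58000000 = 0.0517241 ms.
Per-hop propagation t_prop = 2500/2.3e+08 = 0.0108696 ms.
Pipeline fill: first packet needs 4·t_tx to clear all hops; remaining 53 packets each add one t_tx.
Total = (4+54-1)·t_tx + 4·t_prop = 57·0.0517241 + 4·0.0108696 = 2.99 ms.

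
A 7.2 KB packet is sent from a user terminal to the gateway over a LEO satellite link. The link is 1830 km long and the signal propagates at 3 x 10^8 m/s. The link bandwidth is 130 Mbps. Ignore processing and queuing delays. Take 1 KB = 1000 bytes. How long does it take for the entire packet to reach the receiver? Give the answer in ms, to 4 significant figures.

6.543 ms

L = 57600 bits.
Transmission delay = L/R = 57600 / 130000000 = 0.443077 ms.
Propagation delay = d/s = 1830000 m / 300000000 m/s = 6.1 ms.
Total = 6.543 ms.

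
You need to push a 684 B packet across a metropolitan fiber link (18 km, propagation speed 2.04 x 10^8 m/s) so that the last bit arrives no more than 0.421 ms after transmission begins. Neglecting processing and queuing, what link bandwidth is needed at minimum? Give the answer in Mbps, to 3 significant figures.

16.4 Mbps

L = 5472 bits.
Propagation delay = 18000 / 204000000 = 0.0882353 ms.
Transmission budget = 0.421 − 0.0882353 = 0.332765 ms.
R ≥ L / t_tx = 5472 bits / 0.000332765 s = 16.4 Mbps.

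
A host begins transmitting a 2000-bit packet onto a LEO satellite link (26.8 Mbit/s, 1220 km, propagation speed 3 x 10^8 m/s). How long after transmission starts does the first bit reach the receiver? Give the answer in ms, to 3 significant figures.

4.07 ms

First bit experiences only propagation delay: d/s = 1220000/300000000 = 4.07 ms.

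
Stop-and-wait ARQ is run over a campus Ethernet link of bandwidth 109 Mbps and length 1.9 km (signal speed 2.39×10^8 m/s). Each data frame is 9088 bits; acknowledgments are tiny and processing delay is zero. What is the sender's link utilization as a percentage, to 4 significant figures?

83.98 %

t_tx = L/R = 9088/109000000 = 8.33761e-05 s.
t_prop = 1900/239000000 = 7.94979e-06 s; RTT = 1.58996e-05 s.
Cycle = t_tx + RTT = 9.92757e-05 s.
Utilization = t_tx / cycle = 8.33761e-05/9.92757e-05 = 83.98 %.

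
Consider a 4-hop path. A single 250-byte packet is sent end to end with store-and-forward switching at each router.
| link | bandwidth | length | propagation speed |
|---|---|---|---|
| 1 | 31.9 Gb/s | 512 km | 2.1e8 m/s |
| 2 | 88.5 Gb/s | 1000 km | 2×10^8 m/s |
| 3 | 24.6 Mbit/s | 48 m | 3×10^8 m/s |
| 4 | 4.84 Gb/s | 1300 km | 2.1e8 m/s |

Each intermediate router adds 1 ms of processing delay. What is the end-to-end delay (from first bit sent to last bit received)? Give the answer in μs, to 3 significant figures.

16700 μs

L = 250 × 8 = 2000 bits.
Transmission delays (L/R per hop): 0.0626959, 0.0225989, 81.3008, 0.413223 μs; sum = 81.7993 μs.
Propagation delays (d/s per hop): 2438.1, 5000, 0.16, 6190.48 μs; sum = 13628.7 μs.
Processing at 3 router(s): 3 × 1 ms = 3000 μs.
End-to-end = 16700 μs.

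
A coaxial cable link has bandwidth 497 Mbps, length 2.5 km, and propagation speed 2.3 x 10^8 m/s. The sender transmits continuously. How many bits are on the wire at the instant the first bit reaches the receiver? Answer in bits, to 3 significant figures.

Propagation delay = 2500 / 2.3e+08 = 1.08696e-05 s.
BDP = R × t_prop = 497000000 × 1.08696e-05 = 5402.17 bits.

5400 bits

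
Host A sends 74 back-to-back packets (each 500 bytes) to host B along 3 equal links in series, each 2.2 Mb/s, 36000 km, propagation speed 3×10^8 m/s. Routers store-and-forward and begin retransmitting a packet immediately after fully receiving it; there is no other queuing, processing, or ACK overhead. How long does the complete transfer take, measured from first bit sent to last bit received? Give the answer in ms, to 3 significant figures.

498 ms

Per-hop transmission t_tx = L/R = 4000/2200000 = 1.81818 ms.
Per-hop propagation t_prop = 36000000/300000000 = 120 ms.
Pipeline fill: first packet needs 3·t_tx to clear all hops; remaining 73 packets each add one t_tx.
Total = (3+74-1)·t_tx + 3·t_prop = 76·1.81818 + 3·120 = 498 ms.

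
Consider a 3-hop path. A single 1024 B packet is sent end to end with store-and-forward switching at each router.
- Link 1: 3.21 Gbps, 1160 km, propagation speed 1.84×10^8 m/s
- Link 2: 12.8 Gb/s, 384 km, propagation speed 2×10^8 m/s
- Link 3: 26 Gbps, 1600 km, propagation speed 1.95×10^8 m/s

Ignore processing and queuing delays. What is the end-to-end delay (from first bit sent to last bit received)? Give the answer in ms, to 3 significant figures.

16.4 ms

L = 1024 × 8 = 8192 bits.
Transmission delays (L/R per hop): 0.00255202, 0.00064, 0.000315077 ms; sum = 0.0035071 ms.
Propagation delays (d/s per hop): 6.30435, 1.92, 8.20513 ms; sum = 16.4295 ms.
End-to-end = 16.4 ms.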